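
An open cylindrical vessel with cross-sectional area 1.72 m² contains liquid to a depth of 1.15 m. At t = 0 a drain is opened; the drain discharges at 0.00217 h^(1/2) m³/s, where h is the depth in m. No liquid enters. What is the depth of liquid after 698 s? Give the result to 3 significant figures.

With no inflow, A dh/dt = −0.00217 √h.
This is separable: 2 d(√h)/dt = −0.00217/A, so √h = √h₀ − (0.00217/(2A)) t.
√h = √1.15 − 0.00217·698/(2·1.72) = 1.0724 − 0.44031 = 0.63207.
h = 0.63207² = 0.39952 m.

0.400 m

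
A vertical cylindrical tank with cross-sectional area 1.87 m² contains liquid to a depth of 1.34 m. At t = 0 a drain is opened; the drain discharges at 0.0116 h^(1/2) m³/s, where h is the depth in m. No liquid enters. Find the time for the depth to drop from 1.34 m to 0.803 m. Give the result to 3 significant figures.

With no inflow, A dh/dt = −0.0116 √h.
∫ h^(−1/2) dh = −(0.0116/A) ∫ dt, giving 2√h = 2√h₀ − (0.0116/A) t.
t = 2A(√h₀ − √h)/0.0116 = 2·1.87·(√1.34 − √0.803)/0.0116
  = 3.7400 × (1.1576 − 0.89610) / 0.0116 = 84.305 s.

84.3 s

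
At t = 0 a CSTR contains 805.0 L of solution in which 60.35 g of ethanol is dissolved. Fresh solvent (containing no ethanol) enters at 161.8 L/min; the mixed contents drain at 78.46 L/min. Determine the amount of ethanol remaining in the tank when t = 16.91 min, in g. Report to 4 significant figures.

Let m(t) be the amount of ethanol. Volume: V(t) = V₀ + (Q_in − Q_out) t = 805.0 + 83.3400 t; V(16.91) = 2214.28 L.
No ethanol enters, so dm/dt = −Q_out · (m/V).
Separate: dm/m = −Q_out dt/V(t) ⇒ ln(m/m₀) = −(Q_out/(Q_in−Q_out)) ln(V/V₀).
m = m₀ (V₀/V)^(Q_out/(Q_in−Q_out)) = 60.35 × (805.0/2214.28)^(0.941445) = 23.2794 g.

23.28 g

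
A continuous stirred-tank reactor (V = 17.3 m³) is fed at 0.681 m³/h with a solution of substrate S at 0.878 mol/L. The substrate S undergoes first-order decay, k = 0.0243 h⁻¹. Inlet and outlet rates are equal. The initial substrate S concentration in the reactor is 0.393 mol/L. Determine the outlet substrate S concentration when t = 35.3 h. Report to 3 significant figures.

0.527 mol/L

V dC/dt = Q(C_in − C) − k V C.
This is linear with rate a = Q/V + k = 0.063664 h⁻¹.
C_ss = Q C_in/(Q + kV) = 0.54288 mol/L; C(t) = C_ss + (C₀ − C_ss) e^(−a t).
C(35.3) = 0.54288 + (-0.14988)·e^(−0.063664·35.3) = 0.54288 + (-0.14988)·0.10568 = 0.52704 mol/L.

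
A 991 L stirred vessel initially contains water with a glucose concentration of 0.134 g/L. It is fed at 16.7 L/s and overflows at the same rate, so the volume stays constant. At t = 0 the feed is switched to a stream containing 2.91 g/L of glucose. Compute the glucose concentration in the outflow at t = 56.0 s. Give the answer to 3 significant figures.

Accumulation = in − out for the solute gives V dC/dt = Q(C_in − C).
So dC/dt = (C_in − C)/τ with τ = V/Q = 991/16.7 = 59.341 s.
C approaches C_in exponentially: C(t) = C_in + (C₀ − C_in) e^(−t/τ).
C(56.0) = 2.91 + (0.134 − 2.91)·e^(−56.0/59.341) = 2.91 + (-2.7760)·0.38919 = 1.8296 g/L.

1.83 g/L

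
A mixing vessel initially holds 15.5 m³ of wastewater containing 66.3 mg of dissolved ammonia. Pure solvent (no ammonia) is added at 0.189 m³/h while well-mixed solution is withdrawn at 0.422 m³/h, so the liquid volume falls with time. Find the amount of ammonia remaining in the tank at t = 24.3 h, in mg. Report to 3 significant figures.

Total volume: dV/dt = Q_in − Q_out = -0.23300 m³/h, so V(t) = 15.5 − 0.23300 t and V(24.3) = 9.8381 m³.
Species balance (pure solvent in): dm/dt = −Q_out · m/V(t).
Separate: dm/m = −Q_out dt/V(t) ⇒ ln(m/m₀) = −(Q_out/(Q_in−Q_out)) ln(V/V₀).
m = m₀ (V₀/V)^(Q_out/(Q_in−Q_out)) = 66.3 × (15.5/9.8381)^(-1.8112) = 29.104 mg.

29.1 mg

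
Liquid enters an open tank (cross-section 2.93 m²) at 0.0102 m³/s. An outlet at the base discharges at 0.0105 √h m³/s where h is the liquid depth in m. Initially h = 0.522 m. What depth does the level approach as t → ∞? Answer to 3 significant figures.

Accumulation of liquid (constant cross-section A): A dh/dt = Q_in − 0.0105 √h. At steady state dh/dt = 0:
Q_in = 0.0105 √h_ss ⇒ √h_ss = 0.0102/0.0105 = 0.97143.
h_ss = 0.97143² = 0.94367 m. (Since h₀ = 0.522 m < h_ss, the level will rise toward this value.)

0.944 m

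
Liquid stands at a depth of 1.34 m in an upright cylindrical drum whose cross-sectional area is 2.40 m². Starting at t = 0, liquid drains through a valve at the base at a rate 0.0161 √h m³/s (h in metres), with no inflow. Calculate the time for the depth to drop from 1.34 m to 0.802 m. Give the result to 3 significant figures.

A dh/dt = −Q_out = −0.0161 √h.
This is separable: 2 d(√h)/dt = −0.0161/A, so √h = √h₀ − (0.0161/(2A)) t.
t = 2A(√h₀ − √h)/0.0161 = 2·2.40·(√1.34 − √0.802)/0.0161
  = 4.8000 × (1.1576 − 0.89554) / 0.0161 = 78.123 s.

78.1 s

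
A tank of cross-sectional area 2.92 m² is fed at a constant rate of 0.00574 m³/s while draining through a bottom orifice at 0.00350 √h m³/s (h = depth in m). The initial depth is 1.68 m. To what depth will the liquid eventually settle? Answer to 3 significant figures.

2.69 m

Mass balance (ρ constant): A dh/dt = Q_in − 0.00350 √h. At steady state dh/dt = 0:
Q_in = 0.00350 √h_ss ⇒ √h_ss = 0.00574/0.00350 = 1.6400.
h_ss = 1.6400² = 2.6896 m. (Since h₀ = 1.68 m < h_ss, the level will rise toward this value.)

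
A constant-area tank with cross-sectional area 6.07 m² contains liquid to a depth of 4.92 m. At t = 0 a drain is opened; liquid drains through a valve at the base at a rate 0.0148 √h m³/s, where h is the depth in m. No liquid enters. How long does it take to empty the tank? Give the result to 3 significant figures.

1820 s

With no inflow, A dh/dt = −0.0148 √h.
Separate and integrate: 2(√h − √h₀) = −(0.0148/A) t.
Tank is empty when √h = 0: t_empty = 2A√h₀/0.0148.
t_empty = 2·6.07·√4.92/0.0148 = 12.140·2.2181/0.0148 = 1819.4 s.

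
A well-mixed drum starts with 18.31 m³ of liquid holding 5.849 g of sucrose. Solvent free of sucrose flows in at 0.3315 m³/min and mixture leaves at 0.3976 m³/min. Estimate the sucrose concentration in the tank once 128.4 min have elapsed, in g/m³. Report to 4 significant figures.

0.01406 g/m³

Let m(t) be the amount of sucrose. Volume: V(t) = V₀ + (Q_in − Q_out) t = 18.31 − 0.0661000 t; V(128.4) = 9.82276 m³.
Solute balance: dm/dt = 0 − Q_out C = −Q_out m/V(t).
Separate: dm/m = −Q_out dt/V(t) ⇒ ln(m/m₀) = −(Q_out/(Q_in−Q_out)) ln(V/V₀).
m = m₀ (V₀/V)^(Q_out/(Q_in−Q_out)) = 5.849 × (18.31/9.82276)^(-6.01513) = 0.138121 g.
C = m/V = 0.138121/9.82276 = 0.0140614 g/m³.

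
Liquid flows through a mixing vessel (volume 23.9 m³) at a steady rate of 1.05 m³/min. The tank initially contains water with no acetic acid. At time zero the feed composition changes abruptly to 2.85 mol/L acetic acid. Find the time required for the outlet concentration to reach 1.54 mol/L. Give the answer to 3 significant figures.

Unsteady species balance (constant V, well mixed): V dC/dt = Q(C_in − C), so τ = V/Q = 22.762 min.
C(t) = C_in + (C₀ − C_in) e^(−t/τ). Set C = 1.54 and solve for t:
e^(−t/τ) = (C − C_in)/(C₀ − C_in) = (1.54 − 2.85)/(0 − 2.85) = 0.45965
t = −τ ln(…) = 22.762 × 0.77729 = 17.693 min.

17.7 min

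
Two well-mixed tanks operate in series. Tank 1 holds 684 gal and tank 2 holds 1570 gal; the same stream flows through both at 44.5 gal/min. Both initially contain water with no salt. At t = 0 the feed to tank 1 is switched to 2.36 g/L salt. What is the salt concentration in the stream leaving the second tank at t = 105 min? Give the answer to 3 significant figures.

Time constants: τᵢ = Vᵢ/Q for each well-mixed tank.
τ₁ = 684/44.5 = 15.371 min; τ₂ = 1570/44.5 = 35.281 min.
Tank 1: C₁ = C_in(1 − e^(−t/τ₁)). Tank 2 (τ₁ ≠ τ₂): C₂ = C_in[1 − (τ₁ e^(−t/τ₁) − τ₂ e^(−t/τ₂))/(τ₁ − τ₂)].
At t = 105: e^(−t/τ₁) = 0.0010796, e^(−t/τ₂) = 0.050991.
C₂ = 2.36·[1 − (15.371·0.0010796 − 35.281·0.050991)/(-19.910)] = 2.36·0.91048 = 2.1487 g/L.

2.15 g/L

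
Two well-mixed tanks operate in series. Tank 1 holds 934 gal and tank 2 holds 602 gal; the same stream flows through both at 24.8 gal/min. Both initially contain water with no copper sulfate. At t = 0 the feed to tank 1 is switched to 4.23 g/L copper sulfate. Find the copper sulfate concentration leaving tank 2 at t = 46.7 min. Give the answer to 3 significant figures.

Species balance on tank i: dCᵢ/dt = (Cᵢ₋₁ − Cᵢ)/τᵢ with τᵢ = Vᵢ/Q.
τ₁ = 934/24.8 = 37.661 min; τ₂ = 602/24.8 = 24.274 min.
Solving the cascade with C₁(0)=C₂(0)=0 gives C₂(t) = C_in[1 − (τ₁ e^(−t/τ₁) − τ₂ e^(−t/τ₂))/(τ₁ − τ₂)].
At t = 46.7: e^(−t/τ₁) = 0.28938, e^(−t/τ₂) = 0.14604.
C₂ = 4.23·[1 − (37.661·0.28938 − 24.274·0.14604)/(13.387)] = 4.23·0.45070 = 1.9065 g/L.

1.91 g/L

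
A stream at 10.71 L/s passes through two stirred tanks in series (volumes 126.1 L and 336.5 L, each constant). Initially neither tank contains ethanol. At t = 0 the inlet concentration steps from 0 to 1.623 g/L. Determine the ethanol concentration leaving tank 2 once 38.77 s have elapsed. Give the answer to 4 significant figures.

Each tank obeys Vᵢ dCᵢ/dt = Q(Cᵢ₋₁ − Cᵢ), so τᵢ = Vᵢ/Q.
τ₁ = 126.1/10.71 = 11.7740 s; τ₂ = 336.5/10.71 = 31.4192 s.
Tank 1: C₁ = C_in(1 − e^(−t/τ₁)). Tank 2 (τ₁ ≠ τ₂): C₂ = C_in[1 − (τ₁ e^(−t/τ₁) − τ₂ e^(−t/τ₂))/(τ₁ − τ₂)].
At t = 38.77: e^(−t/τ₁) = 0.0371483, e^(−t/τ₂) = 0.291138.
C₂ = 1.623·[1 − (11.7740·0.0371483 − 31.4192·0.291138)/(-19.6452)] = 1.623·0.556637 = 0.903422 g/L.

0.9034 g/L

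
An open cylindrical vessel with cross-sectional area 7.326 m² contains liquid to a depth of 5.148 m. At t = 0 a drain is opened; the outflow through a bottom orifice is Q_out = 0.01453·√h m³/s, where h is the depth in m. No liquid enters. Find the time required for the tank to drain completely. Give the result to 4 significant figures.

2288 s

A dh/dt = −Q_out = −0.01453 √h.
Separate and integrate: 2(√h − √h₀) = −(0.01453/A) t.
Tank is empty when √h = 0: t_empty = 2A√h₀/0.01453.
t_empty = 2·7.326·√5.148/0.01453 = 14.6520·2.26892/0.01453 = 2287.97 s.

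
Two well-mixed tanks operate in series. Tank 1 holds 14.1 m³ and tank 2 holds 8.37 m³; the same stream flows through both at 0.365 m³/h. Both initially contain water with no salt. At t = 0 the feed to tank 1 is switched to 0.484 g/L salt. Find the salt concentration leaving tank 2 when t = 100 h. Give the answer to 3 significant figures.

Each tank obeys Vᵢ dCᵢ/dt = Q(Cᵢ₋₁ − Cᵢ), so τᵢ = Vᵢ/Q.
τ₁ = 14.1/0.365 = 38.630 h; τ₂ = 8.37/0.365 = 22.932 h.
Solving the cascade with C₁(0)=C₂(0)=0 gives C₂(t) = C_in[1 − (τ₁ e^(−t/τ₁) − τ₂ e^(−t/τ₂))/(τ₁ − τ₂)].
At t = 100: e^(−t/τ₁) = 0.075121, e^(−t/τ₂) = 0.012768.
C₂ = 0.484·[1 − (38.630·0.075121 − 22.932·0.012768)/(15.699)] = 0.484·0.83380 = 0.40356 g/L.

0.404 g/L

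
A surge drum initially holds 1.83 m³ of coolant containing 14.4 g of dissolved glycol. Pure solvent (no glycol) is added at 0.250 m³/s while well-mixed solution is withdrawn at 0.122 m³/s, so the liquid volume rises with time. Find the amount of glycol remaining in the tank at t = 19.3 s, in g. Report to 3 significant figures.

Total volume: dV/dt = Q_in − Q_out = 0.12800 m³/s, so V(t) = 1.83 + 0.12800 t and V(19.3) = 4.3004 m³.
Species balance (pure solvent in): dm/dt = −Q_out · m/V(t).
dm/m = −Q_out dt/(V₀ + 0.12800 t); integrating gives ln(m/m₀) = −(Q_out/(Q_in−Q_out)) ln(V/V₀).
m = m₀ (V₀/V)^(Q_out/(Q_in−Q_out)) = 14.4 × (1.83/4.3004)^(0.95312) = 6.3782 g.

6.38 g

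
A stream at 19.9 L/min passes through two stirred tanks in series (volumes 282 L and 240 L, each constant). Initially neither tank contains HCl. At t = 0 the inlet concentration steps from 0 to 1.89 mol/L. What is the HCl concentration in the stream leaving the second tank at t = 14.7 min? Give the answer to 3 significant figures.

Each tank obeys Vᵢ dCᵢ/dt = Q(Cᵢ₋₁ − Cᵢ), so τᵢ = Vᵢ/Q.
τ₁ = 282/19.9 = 14.171 min; τ₂ = 240/19.9 = 12.060 min.
Tank 1: C₁ = C_in(1 − e^(−t/τ₁)). Tank 2 (τ₁ ≠ τ₂): C₂ = C_in[1 − (τ₁ e^(−t/τ₁) − τ₂ e^(−t/τ₂))/(τ₁ − τ₂)].
At t = 14.7: e^(−t/τ₁) = 0.35440, e^(−t/τ₂) = 0.29556.
C₂ = 1.89·[1 − (14.171·0.35440 − 12.060·0.29556)/(2.1106)] = 1.89·0.30941 = 0.58479 mol/L.

0.585 mol/L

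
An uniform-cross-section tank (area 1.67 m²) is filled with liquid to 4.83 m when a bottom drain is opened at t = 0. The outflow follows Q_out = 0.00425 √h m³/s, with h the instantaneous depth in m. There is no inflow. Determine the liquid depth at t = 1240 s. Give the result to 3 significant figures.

With no inflow, A dh/dt = −0.00425 √h.
∫ h^(−1/2) dh = −(0.00425/A) ∫ dt, giving 2√h = 2√h₀ − (0.00425/A) t.
√h = √4.83 − 0.00425·1240/(2·1.67) = 2.1977 − 1.5778 = 0.61988.
h = 0.61988² = 0.38425 m.

0.384 m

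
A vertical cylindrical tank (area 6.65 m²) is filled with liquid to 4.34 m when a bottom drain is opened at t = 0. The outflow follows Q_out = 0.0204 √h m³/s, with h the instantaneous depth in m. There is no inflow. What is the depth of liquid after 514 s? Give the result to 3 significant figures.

With no inflow, A dh/dt = −0.0204 √h.
∫ h^(−1/2) dh = −(0.0204/A) ∫ dt, giving 2√h = 2√h₀ − (0.0204/A) t.
√h = √4.34 − 0.0204·514/(2·6.65) = 2.0833 − 0.78839 = 1.2949.
h = 1.2949² = 1.6767 m.

1.68 m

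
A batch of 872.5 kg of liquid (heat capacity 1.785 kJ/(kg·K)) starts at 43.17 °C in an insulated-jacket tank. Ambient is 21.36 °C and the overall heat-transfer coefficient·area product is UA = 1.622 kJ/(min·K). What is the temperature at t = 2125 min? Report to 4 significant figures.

23.75 °C

Lumped-capacitance energy balance: M c_p dT/dt = UA(T_amb − T).
dT/dt = (T_ss − T)/τ with T_ss = T_amb = 21.3600 °C, τ = M c_p/UA = 872.5·1.785/1.622 = 960.180 min.
T approaches T_ss exponentially: T(t) = T_ss + (T₀ − T_ss) e^(−t/τ).
T(2125) = 21.3600 + (21.8100)·0.109358 = 23.7451 °C.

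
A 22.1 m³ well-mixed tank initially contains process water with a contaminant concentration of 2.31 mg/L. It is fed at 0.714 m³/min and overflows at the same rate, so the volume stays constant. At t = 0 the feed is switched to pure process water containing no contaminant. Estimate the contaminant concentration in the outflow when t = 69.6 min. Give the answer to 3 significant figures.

Unsteady species balance (constant V, well mixed): V dC/dt = Q(C_in − C).
Time constant τ = V/Q = 22.1/0.714 = 30.952 min.
This is linear first-order; C(t) = C_in + (C₀ − C_in) e^(−t/τ).
C(69.6) = 0 + (2.31 − 0)·e^(−69.6/30.952) = 0 + (2.3100)·0.10555 = 0.24381 mg/L.

0.244 mg/L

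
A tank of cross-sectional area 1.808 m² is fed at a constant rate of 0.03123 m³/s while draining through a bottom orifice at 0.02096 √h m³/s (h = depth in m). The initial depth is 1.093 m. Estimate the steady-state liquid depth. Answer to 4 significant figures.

2.220 m

Mass balance (ρ constant): A dh/dt = Q_in − 0.02096 √h. At steady state dh/dt = 0:
Q_in = 0.02096 √h_ss ⇒ √h_ss = 0.03123/0.02096 = 1.48998.
h_ss = 1.48998² = 2.22004 m. (Since h₀ = 1.093 m < h_ss, the level will rise toward this value.)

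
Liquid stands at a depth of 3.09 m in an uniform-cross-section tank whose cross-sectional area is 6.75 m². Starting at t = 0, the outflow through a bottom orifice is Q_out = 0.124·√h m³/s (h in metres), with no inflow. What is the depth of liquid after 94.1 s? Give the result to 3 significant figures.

0.798 m

Volume balance on the tank: A dh/dt = −0.124 √h.
∫ h^(−1/2) dh = −(0.124/A) ∫ dt, giving 2√h = 2√h₀ − (0.124/A) t.
√h = √3.09 − 0.124·94.1/(2·6.75) = 1.7578 − 0.86433 = 0.89351.
h = 0.89351² = 0.79837 m.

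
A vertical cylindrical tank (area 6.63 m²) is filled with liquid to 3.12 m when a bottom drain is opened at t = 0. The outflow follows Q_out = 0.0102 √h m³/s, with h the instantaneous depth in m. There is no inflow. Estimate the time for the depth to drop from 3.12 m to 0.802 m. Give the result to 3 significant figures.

A dh/dt = −Q_out = −0.0102 √h.
Separate and integrate: 2(√h − √h₀) = −(0.0102/A) t.
t = 2A(√h₀ − √h)/0.0102 = 2·6.63·(√3.12 − √0.802)/0.0102
  = 13.260 × (1.7664 − 0.89554) / 0.0102 = 1132.0 s.

1130 s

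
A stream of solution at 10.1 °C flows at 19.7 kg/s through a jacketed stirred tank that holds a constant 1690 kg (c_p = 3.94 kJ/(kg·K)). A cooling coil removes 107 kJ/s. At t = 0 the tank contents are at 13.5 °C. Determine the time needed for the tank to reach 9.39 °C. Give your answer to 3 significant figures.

Heat balance on the well-mixed liquid: M c_p dT/dt = ṁ c_p (T_in − T) − 107.
τ = M/ṁ = 85.787 s; T_ss = T_in − Q̇/(ṁ c_p) = 8.7215 °C.
T(t) = T_ss + (T₀ − T_ss) e^(−t/τ). Set T = 9.39:
e^(−t/τ) = (9.39 − 8.7215)/(13.5 − 8.7215) = 0.13991
t = −85.787 · ln(0.13991) = 168.72 s.

169 s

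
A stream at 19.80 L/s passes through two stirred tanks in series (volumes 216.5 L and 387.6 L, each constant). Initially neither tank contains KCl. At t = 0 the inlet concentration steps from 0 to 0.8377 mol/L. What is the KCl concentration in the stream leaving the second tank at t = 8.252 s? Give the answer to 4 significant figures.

Each tank obeys Vᵢ dCᵢ/dt = Q(Cᵢ₋₁ − Cᵢ), so τᵢ = Vᵢ/Q.
τ₁ = 216.5/19.80 = 10.9343 s; τ₂ = 387.6/19.80 = 19.5758 s.
Tank 1: C₁ = C_in(1 − e^(−t/τ₁)). Tank 2 (τ₁ ≠ τ₂): C₂ = C_in[1 − (τ₁ e^(−t/τ₁) − τ₂ e^(−t/τ₂))/(τ₁ − τ₂)].
At t = 8.252: e^(−t/τ₁) = 0.470158, e^(−t/τ₂) = 0.656035.
C₂ = 0.8377·[1 − (10.9343·0.470158 − 19.5758·0.656035)/(-8.64141)] = 0.8377·0.108768 = 0.0911150 mol/L.

0.09112 mol/L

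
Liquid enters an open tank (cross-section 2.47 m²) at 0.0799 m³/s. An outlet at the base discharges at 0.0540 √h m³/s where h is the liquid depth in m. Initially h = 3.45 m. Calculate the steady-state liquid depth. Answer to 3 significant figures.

A dh/dt = Q_in − 0.0540 √h. Steady state requires inflow = outflow:
Q_in = 0.0540 √h_ss ⇒ √h_ss = 0.0799/0.0540 = 1.4796.
h_ss = 1.4796² = 2.1893 m. (Since h₀ = 3.45 m > h_ss, the level will fall toward this value.)

2.19 m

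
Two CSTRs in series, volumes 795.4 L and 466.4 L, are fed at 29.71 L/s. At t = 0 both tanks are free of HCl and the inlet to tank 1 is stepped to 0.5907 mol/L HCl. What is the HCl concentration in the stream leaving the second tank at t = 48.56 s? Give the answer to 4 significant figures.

Each tank obeys Vᵢ dCᵢ/dt = Q(Cᵢ₋₁ − Cᵢ), so τᵢ = Vᵢ/Q.
τ₁ = 795.4/29.71 = 26.7721 s; τ₂ = 466.4/29.71 = 15.6984 s.
Tank 1: C₁ = C_in(1 − e^(−t/τ₁)). Tank 2 (τ₁ ≠ τ₂): C₂ = C_in[1 − (τ₁ e^(−t/τ₁) − τ₂ e^(−t/τ₂))/(τ₁ − τ₂)].
At t = 48.56: e^(−t/τ₁) = 0.163029, e^(−t/τ₂) = 0.0453518.
C₂ = 0.5907·[1 − (26.7721·0.163029 − 15.6984·0.0453518)/(11.0737)] = 0.5907·0.670148 = 0.395856 mol/L.

0.3959 mol/L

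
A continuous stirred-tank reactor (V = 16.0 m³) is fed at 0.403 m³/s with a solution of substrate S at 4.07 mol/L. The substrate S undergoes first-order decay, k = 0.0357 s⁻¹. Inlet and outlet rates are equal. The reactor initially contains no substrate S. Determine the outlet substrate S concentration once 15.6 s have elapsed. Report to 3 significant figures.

Species balance: V dC/dt = Q C_in − Q C − k V C.
dC/dt = (Q/V) C_in − (Q/V + k) C; effective rate a = Q/V + k = 0.025188 + 0.0357 = 0.060888 s⁻¹.
C_ss = Q C_in/(Q + kV) = 1.6836 mol/L; C(t) = C_ss + (C₀ − C_ss) e^(−a t).
C(15.6) = 1.6836 + (-1.6836)·e^(−0.060888·15.6) = 1.6836 + (-1.6836)·0.38680 = 1.0324 mol/L.

1.03 mol/L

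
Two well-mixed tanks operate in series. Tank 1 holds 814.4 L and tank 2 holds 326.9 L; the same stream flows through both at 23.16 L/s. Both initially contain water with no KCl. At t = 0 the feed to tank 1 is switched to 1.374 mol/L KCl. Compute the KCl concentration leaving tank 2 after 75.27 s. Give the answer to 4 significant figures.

1.109 mol/L

Time constants: τᵢ = Vᵢ/Q for each well-mixed tank.
τ₁ = 814.4/23.16 = 35.1641 s; τ₂ = 326.9/23.16 = 14.1149 s.
Tank 1: C₁ = C_in(1 − e^(−t/τ₁)). Tank 2 (τ₁ ≠ τ₂): C₂ = C_in[1 − (τ₁ e^(−t/τ₁) − τ₂ e^(−t/τ₂))/(τ₁ − τ₂)].
At t = 75.27: e^(−t/τ₁) = 0.117592, e^(−t/τ₂) = 0.00483110.
C₂ = 1.374·[1 − (35.1641·0.117592 − 14.1149·0.00483110)/(21.0492)] = 1.374·0.806795 = 1.10854 mol/L.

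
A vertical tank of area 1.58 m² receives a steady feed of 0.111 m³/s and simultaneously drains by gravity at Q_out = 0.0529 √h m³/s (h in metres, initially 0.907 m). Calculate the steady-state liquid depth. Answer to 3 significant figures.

4.40 m

Volume balance on the tank: A dh/dt = Q_in − 0.0529 √h. At steady state dh/dt = 0:
Q_in = 0.0529 √h_ss ⇒ √h_ss = 0.111/0.0529 = 2.0983.
h_ss = 2.0983² = 4.4029 m. (Since h₀ = 0.907 m < h_ss, the level will rise toward this value.)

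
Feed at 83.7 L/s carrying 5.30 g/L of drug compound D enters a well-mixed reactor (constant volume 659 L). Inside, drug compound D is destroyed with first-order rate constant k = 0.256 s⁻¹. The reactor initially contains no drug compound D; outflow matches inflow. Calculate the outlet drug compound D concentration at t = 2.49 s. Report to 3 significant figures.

1.08 g/L

V dC/dt = Q(C_in − C) − k V C.
This is linear with rate a = Q/V + k = 0.38301 s⁻¹.
C_ss = Q C_in/(Q + kV) = 1.7575 g/L; C(t) = C_ss + (C₀ − C_ss) e^(−a t).
C(2.49) = 1.7575 + (-1.7575)·e^(−0.38301·2.49) = 1.7575 + (-1.7575)·0.38531 = 1.0803 g/L.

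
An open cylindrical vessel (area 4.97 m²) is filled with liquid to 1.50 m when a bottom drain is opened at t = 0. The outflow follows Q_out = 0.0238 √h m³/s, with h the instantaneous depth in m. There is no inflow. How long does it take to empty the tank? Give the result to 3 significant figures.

Volume balance on the tank: A dh/dt = −0.0238 √h.
∫ h^(−1/2) dh = −(0.0238/A) ∫ dt, giving 2√h = 2√h₀ − (0.0238/A) t.
Set h = 0: 2√h₀ = (0.0238/A) t_empty ⇒ t_empty = 2A√h₀/0.0238.
t_empty = 2·4.97·√1.50/0.0238 = 9.9400·1.2247/0.0238 = 511.51 s.

512 s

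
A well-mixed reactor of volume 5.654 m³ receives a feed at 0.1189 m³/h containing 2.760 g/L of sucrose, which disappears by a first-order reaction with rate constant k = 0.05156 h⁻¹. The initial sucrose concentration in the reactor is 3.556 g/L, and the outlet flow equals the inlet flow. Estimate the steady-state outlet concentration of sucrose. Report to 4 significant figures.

Species balance: V dC/dt = Q C_in − Q C − k V C.
Steady state (dC/dt = 0): C_ss = Q C_in/(Q + kV) = C_in/(1 + kV/Q).
C_ss = 0.1189·2.760/(0.1189 + 0.05156·5.654) = 0.328164/0.410420 = 0.799580 g/L.

0.7996 g/L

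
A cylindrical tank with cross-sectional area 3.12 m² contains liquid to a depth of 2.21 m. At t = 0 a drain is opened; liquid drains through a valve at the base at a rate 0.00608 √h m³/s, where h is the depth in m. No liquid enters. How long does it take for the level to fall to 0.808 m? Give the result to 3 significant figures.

603 s

Accumulation of liquid (constant cross-section A): A dh/dt = −0.00608 √h.
Separate and integrate: 2(√h − √h₀) = −(0.00608/A) t.
t = 2A(√h₀ − √h)/0.00608 = 2·3.12·(√2.21 − √0.808)/0.00608
  = 6.2400 × (1.4866 − 0.89889) / 0.00608 = 603.18 s.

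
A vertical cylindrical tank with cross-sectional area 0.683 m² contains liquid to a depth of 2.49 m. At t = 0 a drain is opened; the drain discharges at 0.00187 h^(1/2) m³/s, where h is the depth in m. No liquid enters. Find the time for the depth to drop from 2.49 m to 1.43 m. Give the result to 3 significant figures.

Volume balance on the tank: A dh/dt = −0.00187 √h.
Separate and integrate: 2(√h − √h₀) = −(0.00187/A) t.
t = 2A(√h₀ − √h)/0.00187 = 2·0.683·(√2.49 − √1.43)/0.00187
  = 1.3660 × (1.5780 − 1.1958) / 0.00187 = 279.15 s.

279 s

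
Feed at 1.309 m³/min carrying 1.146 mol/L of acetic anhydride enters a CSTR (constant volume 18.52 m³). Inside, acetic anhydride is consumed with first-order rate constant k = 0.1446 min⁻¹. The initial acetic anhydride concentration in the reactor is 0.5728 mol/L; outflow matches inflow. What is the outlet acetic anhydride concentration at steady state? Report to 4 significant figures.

Species balance: V dC/dt = Q C_in − Q C − k V C.
At steady state: 0 = Q C_in − (Q + kV) C_ss, so C_ss = Q C_in/(Q + kV).
C_ss = 1.309·1.146/(1.309 + 0.1446·18.52) = 1.50011/3.98699 = 0.376252 mol/L.

0.3763 mol/L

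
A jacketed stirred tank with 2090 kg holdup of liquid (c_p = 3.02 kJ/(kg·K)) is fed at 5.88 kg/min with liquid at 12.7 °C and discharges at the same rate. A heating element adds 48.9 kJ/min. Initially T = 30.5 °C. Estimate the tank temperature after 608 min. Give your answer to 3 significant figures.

Heat balance on the well-mixed liquid: M c_p dT/dt = ṁ c_p (T_in − T) + 48.9.
τ = M/ṁ = 355.44 min; T_ss = T_in + Q̇/(ṁ c_p) = 12.7 + 48.9/(5.88·3.02) = 15.454 °C.
This is linear first-order; T(t) = T_ss + (T₀ − T_ss) e^(−t/τ).
T(608) = 15.454 + (15.046)·e^(−608/355.44) = 15.454 + (15.046)·0.18077 = 18.174 °C.

18.2 °C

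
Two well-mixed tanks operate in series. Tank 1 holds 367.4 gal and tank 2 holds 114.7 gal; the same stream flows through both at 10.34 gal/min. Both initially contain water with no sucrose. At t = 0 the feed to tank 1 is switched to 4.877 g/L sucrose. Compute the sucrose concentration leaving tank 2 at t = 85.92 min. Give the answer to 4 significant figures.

4.246 g/L

Species balance on tank i: dCᵢ/dt = (Cᵢ₋₁ − Cᵢ)/τᵢ with τᵢ = Vᵢ/Q.
τ₁ = 367.4/10.34 = 35.5319 min; τ₂ = 114.7/10.34 = 11.0928 min.
Tank 1: C₁ = C_in(1 − e^(−t/τ₁)). Tank 2 (τ₁ ≠ τ₂): C₂ = C_in[1 − (τ₁ e^(−t/τ₁) − τ₂ e^(−t/τ₂))/(τ₁ − τ₂)].
At t = 85.92: e^(−t/τ₁) = 0.0890900, e^(−t/τ₂) = 0.000432670.
C₂ = 4.877·[1 − (35.5319·0.0890900 − 11.0928·0.000432670)/(24.4391)] = 4.877·0.870669 = 4.24625 g/L.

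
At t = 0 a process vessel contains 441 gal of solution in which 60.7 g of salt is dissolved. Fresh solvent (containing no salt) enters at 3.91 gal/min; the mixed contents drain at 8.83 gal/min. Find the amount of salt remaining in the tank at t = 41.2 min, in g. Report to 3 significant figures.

20.1 g

Total volume: dV/dt = Q_in − Q_out = -4.9200 gal/min, so V(t) = 441 − 4.9200 t and V(41.2) = 238.30 gal.
Species balance (pure solvent in): dm/dt = −Q_out · m/V(t).
Separate: dm/m = −Q_out dt/V(t) ⇒ ln(m/m₀) = −(Q_out/(Q_in−Q_out)) ln(V/V₀).
m = m₀ (V₀/V)^(Q_out/(Q_in−Q_out)) = 60.7 × (441/238.30)^(-1.7947) = 20.110 g.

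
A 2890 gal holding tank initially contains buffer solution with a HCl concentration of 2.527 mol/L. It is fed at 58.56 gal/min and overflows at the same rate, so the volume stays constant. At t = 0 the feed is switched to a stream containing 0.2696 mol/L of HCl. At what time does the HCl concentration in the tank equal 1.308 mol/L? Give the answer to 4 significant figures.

38.32 min

Species balance: V dC/dt = Q(C_in − C) ⇒ τ = V/Q = 49.3511 min.
C(t) = C_in + (C₀ − C_in) e^(−t/τ). Set C = 1.308 and solve for t:
e^(−t/τ) = (C − C_in)/(C₀ − C_in) = (1.308 − 0.2696)/(2.527 − 0.2696) = 0.459998
t = −τ ln(…) = 49.3511 × 0.776533 = 38.3227 min.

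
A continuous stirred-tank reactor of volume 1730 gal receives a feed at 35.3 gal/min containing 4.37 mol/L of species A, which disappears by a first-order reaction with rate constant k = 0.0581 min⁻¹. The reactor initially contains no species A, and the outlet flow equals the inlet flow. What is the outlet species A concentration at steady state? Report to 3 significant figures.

V dC/dt = Q(C_in − C) − k V C.
Steady state (dC/dt = 0): C_ss = Q C_in/(Q + kV) = C_in/(1 + kV/Q).
C_ss = 35.3·4.37/(35.3 + 0.0581·1730) = 154.26/135.81 = 1.1358 mol/L.

1.14 mol/L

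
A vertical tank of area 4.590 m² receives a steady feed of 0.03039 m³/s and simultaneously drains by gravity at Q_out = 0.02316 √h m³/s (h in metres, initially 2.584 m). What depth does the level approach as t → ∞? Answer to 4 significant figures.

Volume balance on the tank: A dh/dt = Q_in − 0.02316 √h. At steady state dh/dt = 0:
Q_in = 0.02316 √h_ss ⇒ √h_ss = 0.03039/0.02316 = 1.31218.
h_ss = 1.31218² = 1.72181 m. (Since h₀ = 2.584 m > h_ss, the level will fall toward this value.)

1.722 m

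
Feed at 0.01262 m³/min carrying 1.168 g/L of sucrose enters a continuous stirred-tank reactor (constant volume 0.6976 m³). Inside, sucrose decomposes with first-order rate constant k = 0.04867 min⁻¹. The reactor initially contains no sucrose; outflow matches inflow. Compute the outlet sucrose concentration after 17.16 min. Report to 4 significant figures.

Species balance: V dC/dt = Q C_in − Q C − k V C.
dC/dt = (Q/V) C_in − (Q/V + k) C; effective rate a = Q/V + k = 0.0180906 + 0.04867 = 0.0667606 min⁻¹.
C_ss = Q C_in/(Q + kV) = 0.316501 g/L; C(t) = C_ss + (C₀ − C_ss) e^(−a t).
C(17.16) = 0.316501 + (-0.316501)·e^(−0.0667606·17.16) = 0.316501 + (-0.316501)·0.318029 = 0.215845 g/L.

0.2158 g/L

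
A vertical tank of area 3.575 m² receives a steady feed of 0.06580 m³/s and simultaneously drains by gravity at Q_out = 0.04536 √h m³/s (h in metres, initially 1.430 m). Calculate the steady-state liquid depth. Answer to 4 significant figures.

2.104 m

A dh/dt = Q_in − 0.04536 √h. Steady state requires inflow = outflow:
Q_in = 0.04536 √h_ss ⇒ √h_ss = 0.06580/0.04536 = 1.45062.
h_ss = 1.45062² = 2.10429 m. (Since h₀ = 1.430 m < h_ss, the level will rise toward this value.)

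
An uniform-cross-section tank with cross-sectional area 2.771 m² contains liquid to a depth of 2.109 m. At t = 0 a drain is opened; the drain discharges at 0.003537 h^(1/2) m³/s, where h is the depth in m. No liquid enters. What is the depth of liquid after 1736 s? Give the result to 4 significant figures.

0.1185 m

With no inflow, A dh/dt = −0.003537 √h.
This is separable: 2 d(√h)/dt = −0.003537/A, so √h = √h₀ − (0.003537/(2A)) t.
√h = √2.109 − 0.003537·1736/(2·2.771) = 1.45224 − 1.10795 = 0.344295.
h = 0.344295² = 0.118539 m.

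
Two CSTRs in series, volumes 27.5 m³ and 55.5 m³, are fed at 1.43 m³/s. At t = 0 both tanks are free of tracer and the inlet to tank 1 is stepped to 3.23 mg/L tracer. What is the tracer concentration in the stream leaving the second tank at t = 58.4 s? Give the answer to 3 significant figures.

Species balance on tank i: dCᵢ/dt = (Cᵢ₋₁ − Cᵢ)/τᵢ with τᵢ = Vᵢ/Q.
τ₁ = 27.5/1.43 = 19.231 s; τ₂ = 55.5/1.43 = 38.811 s.
Solving the cascade with C₁(0)=C₂(0)=0 gives C₂(t) = C_in[1 − (τ₁ e^(−t/τ₁) − τ₂ e^(−t/τ₂))/(τ₁ − τ₂)].
At t = 58.4: e^(−t/τ₁) = 0.047988, e^(−t/τ₂) = 0.22208.
C₂ = 3.23·[1 − (19.231·0.047988 − 38.811·0.22208)/(-19.580)] = 3.23·0.60694 = 1.9604 mg/L.

1.96 mg/L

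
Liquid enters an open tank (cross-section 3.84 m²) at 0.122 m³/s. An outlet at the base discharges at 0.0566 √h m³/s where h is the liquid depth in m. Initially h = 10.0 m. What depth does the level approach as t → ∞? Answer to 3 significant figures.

A dh/dt = Q_in − 0.0566 √h. Steady state requires inflow = outflow:
Q_in = 0.0566 √h_ss ⇒ √h_ss = 0.122/0.0566 = 2.1555.
h_ss = 2.1555² = 4.6461 m. (Since h₀ = 10.0 m > h_ss, the level will fall toward this value.)

4.65 m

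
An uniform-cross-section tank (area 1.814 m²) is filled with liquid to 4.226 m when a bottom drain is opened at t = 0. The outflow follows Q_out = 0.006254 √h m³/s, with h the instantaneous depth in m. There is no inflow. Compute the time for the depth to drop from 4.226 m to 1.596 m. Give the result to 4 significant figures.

459.7 s

With no inflow, A dh/dt = −0.006254 √h.
This is separable: 2 d(√h)/dt = −0.006254/A, so √h = √h₀ − (0.006254/(2A)) t.
t = 2A(√h₀ − √h)/0.006254 = 2·1.814·(√4.226 − √1.596)/0.006254
  = 3.62800 × (2.05572 − 1.26333) / 0.006254 = 459.675 s.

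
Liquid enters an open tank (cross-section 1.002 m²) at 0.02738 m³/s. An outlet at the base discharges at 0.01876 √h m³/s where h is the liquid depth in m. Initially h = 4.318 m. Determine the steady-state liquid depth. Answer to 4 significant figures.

Level balance: A dh/dt = 0.02738 − 0.01876 √h. Setting dh/dt = 0:
Q_in = 0.01876 √h_ss ⇒ √h_ss = 0.02738/0.01876 = 1.45949.
h_ss = 1.45949² = 2.13011 m. (Since h₀ = 4.318 m > h_ss, the level will fall toward this value.)

2.130 m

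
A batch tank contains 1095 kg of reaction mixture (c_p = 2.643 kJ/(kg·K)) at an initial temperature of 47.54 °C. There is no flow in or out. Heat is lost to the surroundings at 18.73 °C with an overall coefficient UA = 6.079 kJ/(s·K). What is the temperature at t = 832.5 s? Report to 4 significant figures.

23.74 °C

First-law balance (no shaft work): M c_p dT/dt = −UA(T − T_amb).
dT/dt = (T_ss − T)/τ with T_ss = T_amb = 18.7300 °C, τ = M c_p/UA = 1095·2.643/6.079 = 476.079 s.
This is linear first-order; T(t) = T_ss + (T₀ − T_ss) e^(−t/τ).
T(832.5) = 18.7300 + (28.8100)·0.174007 = 23.7431 °C.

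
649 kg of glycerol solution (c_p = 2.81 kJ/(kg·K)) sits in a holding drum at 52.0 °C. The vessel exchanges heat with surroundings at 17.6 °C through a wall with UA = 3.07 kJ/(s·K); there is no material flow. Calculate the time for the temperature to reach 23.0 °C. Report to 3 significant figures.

Energy balance: M c_p dT/dt = −UA(T − T_amb).
τ = M c_p/UA = 594.04 s; T_ss = T_amb = 17.600 °C.
T(t) = T_ss + (T₀ − T_ss)e^(−t/τ); set T = 23.0:
t = −τ ln[(T − T_ss)/(T₀ − T_ss)] = −594.04 · ln(0.15698) = 1100.0 s.

1100 s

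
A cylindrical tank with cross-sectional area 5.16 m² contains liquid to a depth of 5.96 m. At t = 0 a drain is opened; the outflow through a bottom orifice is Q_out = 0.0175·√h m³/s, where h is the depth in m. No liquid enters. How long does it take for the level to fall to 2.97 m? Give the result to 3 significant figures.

423 s

Accumulation of liquid (constant cross-section A): A dh/dt = −0.0175 √h.
Separate and integrate: 2(√h − √h₀) = −(0.0175/A) t.
t = 2A(√h₀ − √h)/0.0175 = 2·5.16·(√5.96 − √2.97)/0.0175
  = 10.320 × (2.4413 − 1.7234) / 0.0175 = 423.38 s.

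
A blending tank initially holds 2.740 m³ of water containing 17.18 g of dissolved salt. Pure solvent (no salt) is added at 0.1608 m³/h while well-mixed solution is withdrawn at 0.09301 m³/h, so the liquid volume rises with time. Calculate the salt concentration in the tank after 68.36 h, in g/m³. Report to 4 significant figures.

Total volume: dV/dt = Q_in − Q_out = 0.0677900 m³/h, so V(t) = 2.740 + 0.0677900 t and V(68.36) = 7.37412 m³.
Species balance (pure solvent in): dm/dt = −Q_out · m/V(t).
Separate: dm/m = −Q_out dt/V(t) ⇒ ln(m/m₀) = −(Q_out/(Q_in−Q_out)) ln(V/V₀).
m = m₀ (V₀/V)^(Q_out/(Q_in−Q_out)) = 17.18 × (2.740/7.37412)^(1.37203) = 4.41677 g.
C = m/V = 4.41677/7.37412 = 0.598955 g/m³.

0.5990 g/m³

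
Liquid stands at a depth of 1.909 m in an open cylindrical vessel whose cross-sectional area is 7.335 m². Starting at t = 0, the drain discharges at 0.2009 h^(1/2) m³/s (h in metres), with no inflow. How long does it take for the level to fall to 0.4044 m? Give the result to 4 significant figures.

A dh/dt = −Q_out = −0.2009 √h.
∫ h^(−1/2) dh = −(0.2009/A) ∫ dt, giving 2√h = 2√h₀ − (0.2009/A) t.
t = 2A(√h₀ − √h)/0.2009 = 2·7.335·(√1.909 − √0.4044)/0.2009
  = 14.6700 × (1.38167 − 0.635925) / 0.2009 = 54.4551 s.

54.46 s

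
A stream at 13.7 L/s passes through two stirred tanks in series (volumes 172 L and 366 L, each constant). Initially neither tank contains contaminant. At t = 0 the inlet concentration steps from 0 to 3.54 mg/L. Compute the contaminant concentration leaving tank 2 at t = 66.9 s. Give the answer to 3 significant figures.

3.01 mg/L

Species balance on tank i: dCᵢ/dt = (Cᵢ₋₁ − Cᵢ)/τᵢ with τᵢ = Vᵢ/Q.
τ₁ = 172/13.7 = 12.555 s; τ₂ = 366/13.7 = 26.715 s.
Tank 1: C₁ = C_in(1 − e^(−t/τ₁)). Tank 2 (τ₁ ≠ τ₂): C₂ = C_in[1 − (τ₁ e^(−t/τ₁) − τ₂ e^(−t/τ₂))/(τ₁ − τ₂)].
At t = 66.9: e^(−t/τ₁) = 0.0048506, e^(−t/τ₂) = 0.081743.
C₂ = 3.54·[1 − (12.555·0.0048506 − 26.715·0.081743)/(-14.161)] = 3.54·0.85009 = 3.0093 mg/L.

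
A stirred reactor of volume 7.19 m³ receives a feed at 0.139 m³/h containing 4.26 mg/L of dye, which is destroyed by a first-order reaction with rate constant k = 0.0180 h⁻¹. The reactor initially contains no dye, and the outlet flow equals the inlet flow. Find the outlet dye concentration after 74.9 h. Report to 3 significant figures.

V dC/dt = Q(C_in − C) − k V C.
dC/dt = (Q/V) C_in − (Q/V + k) C; effective rate a = Q/V + k = 0.019332 + 0.0180 = 0.037332 h⁻¹.
C_ss = Q C_in/(Q + kV) = 2.2060 mg/L; C(t) = C_ss + (C₀ − C_ss) e^(−a t).
C(74.9) = 2.2060 + (-2.2060)·e^(−0.037332·74.9) = 2.2060 + (-2.2060)·0.061042 = 2.0714 mg/L.

2.07 mg/L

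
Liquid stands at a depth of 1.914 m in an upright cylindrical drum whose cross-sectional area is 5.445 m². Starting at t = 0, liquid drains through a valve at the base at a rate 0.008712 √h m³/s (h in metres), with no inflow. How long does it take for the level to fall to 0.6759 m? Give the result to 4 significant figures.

701.7 s

With no inflow, A dh/dt = −0.008712 √h.
This is separable: 2 d(√h)/dt = −0.008712/A, so √h = √h₀ − (0.008712/(2A)) t.
t = 2A(√h₀ − √h)/0.008712 = 2·5.445·(√1.914 − √0.6759)/0.008712
  = 10.8900 × (1.38347 − 0.822131) / 0.008712 = 701.678 s.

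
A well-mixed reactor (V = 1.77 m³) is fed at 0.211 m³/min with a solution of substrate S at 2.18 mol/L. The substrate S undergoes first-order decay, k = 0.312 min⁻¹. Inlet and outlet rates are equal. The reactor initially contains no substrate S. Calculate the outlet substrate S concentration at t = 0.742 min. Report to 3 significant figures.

V dC/dt = Q(C_in − C) − k V C.
dC/dt = (Q/V) C_in − (Q/V + k) C; effective rate a = Q/V + k = 0.11921 + 0.312 = 0.43121 min⁻¹.
C_ss = Q C_in/(Q + kV) = 0.60267 mol/L; C(t) = C_ss + (C₀ − C_ss) e^(−a t).
C(0.742) = 0.60267 + (-0.60267)·e^(−0.43121·0.742) = 0.60267 + (-0.60267)·0.72618 = 0.16502 mol/L.

0.165 mol/L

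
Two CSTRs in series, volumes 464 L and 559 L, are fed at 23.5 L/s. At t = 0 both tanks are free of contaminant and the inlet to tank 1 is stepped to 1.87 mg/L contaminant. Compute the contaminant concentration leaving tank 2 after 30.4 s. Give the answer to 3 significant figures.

0.763 mg/L

Time constants: τᵢ = Vᵢ/Q for each well-mixed tank.
τ₁ = 464/23.5 = 19.745 s; τ₂ = 559/23.5 = 23.787 s.
Tank 1: C₁ = C_in(1 − e^(−t/τ₁)). Tank 2 (τ₁ ≠ τ₂): C₂ = C_in[1 − (τ₁ e^(−t/τ₁) − τ₂ e^(−t/τ₂))/(τ₁ − τ₂)].
At t = 30.4: e^(−t/τ₁) = 0.21446, e^(−t/τ₂) = 0.27859.
C₂ = 1.87·[1 − (19.745·0.21446 − 23.787·0.27859)/(-4.0426)] = 1.87·0.40813 = 0.76321 mg/L.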